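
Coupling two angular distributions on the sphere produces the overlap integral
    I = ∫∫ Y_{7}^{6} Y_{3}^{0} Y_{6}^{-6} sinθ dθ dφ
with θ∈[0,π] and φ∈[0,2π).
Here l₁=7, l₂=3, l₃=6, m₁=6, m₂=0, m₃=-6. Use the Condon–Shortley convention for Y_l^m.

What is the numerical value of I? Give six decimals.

-0.204043

Checks pass: Σm=0; 16 even; l₃=6∈[4,10].
(2·7+1)(2·3+1)(2·6+1) = 1365
Δ: 4! 10! 2! / 17! → 1/2042040
sum: t=1:−1/207360 t=2:+1/57600 t=3:−1/207360 = 1/129600
3j²(7 3 6; 0 0 0) = Δ·Π!·Σ² = 168/12155  (sign +1)
sum: t=1:−1/43545600 = -1/43545600
3j²(7 3 6; 6 0 -6) = Δ·Π!·Σ² = 33/1190  (sign -1)
combine: 4πI² = 1365·168/12155·33/1190 = 756/1445
take √, sign -1: I = -0.20404316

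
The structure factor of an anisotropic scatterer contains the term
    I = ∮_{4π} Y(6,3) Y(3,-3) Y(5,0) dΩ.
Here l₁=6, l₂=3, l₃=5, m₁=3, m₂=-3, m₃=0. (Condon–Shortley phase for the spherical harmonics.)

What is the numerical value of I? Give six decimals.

m-sum 0 ✓  L=14 even ✓  3≤5≤9 ✓
Π(2lᵢ+1) = 13×7×11 = 1001
triangle coeff Δ(6,3,5) = 1/675675
Σ_t [1,3]: t=1:−1/8640 t=2:+1/2304 t=3:−1/8640 = 7/34560
(3j)²=7/429 [(6 3 5; 0 0 0)], sign=-1
Σ_t [0,0]: t=0:+1/34560 = 1/34560
(3j)²=4/143 [(6 3 5; 3 -3 0)], sign=-1
⇒ 4πI² = 196/429
I = (+1)√(196/429/(4π)) = 0.19067531

0.190675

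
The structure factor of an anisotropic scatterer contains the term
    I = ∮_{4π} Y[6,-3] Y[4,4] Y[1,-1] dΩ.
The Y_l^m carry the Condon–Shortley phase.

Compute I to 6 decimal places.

0.000000

|6−4|≤1≤6+4 violated ⇒ I = 0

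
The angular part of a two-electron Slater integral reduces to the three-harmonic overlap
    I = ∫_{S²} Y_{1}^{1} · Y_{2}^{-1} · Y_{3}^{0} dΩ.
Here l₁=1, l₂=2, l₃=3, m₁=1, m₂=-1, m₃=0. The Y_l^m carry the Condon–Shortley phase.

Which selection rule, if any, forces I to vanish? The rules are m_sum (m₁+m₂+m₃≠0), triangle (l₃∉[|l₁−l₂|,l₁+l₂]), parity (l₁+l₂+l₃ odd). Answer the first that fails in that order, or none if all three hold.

none

azimuthal sum: 1 − 1 + 0 = 0  ✓
1 ≤ 3 ≤ 3 (triangle on l)  ✓
L = 1 + 2 + 3 = 6 (even)  ✓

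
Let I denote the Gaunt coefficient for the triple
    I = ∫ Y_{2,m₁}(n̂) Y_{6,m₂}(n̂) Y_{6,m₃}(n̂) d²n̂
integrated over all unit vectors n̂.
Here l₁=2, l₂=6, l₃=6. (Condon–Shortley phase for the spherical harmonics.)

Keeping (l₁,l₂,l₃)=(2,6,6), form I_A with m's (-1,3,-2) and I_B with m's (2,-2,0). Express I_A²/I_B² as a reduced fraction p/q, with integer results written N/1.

Same 2,6,6: normalisation and zero-m 3j drop out of the ratio.
A: Δ: 2! 2! 10! / 15! → 1/90090; sum: t=1:−1/161280 t=2:+1/60480 = 1/96768; 3j²(2 6 6; -1 3 -2) = Δ·Π!·Σ² = 15/1001  (sign +1)
B: Δ: 2! 2! 10! / 15! → 1/90090; sum: t=0:+1/69120 = 1/69120; 3j²(2 6 6; 2 -2 0) = Δ·Π!·Σ² = 4/143  (sign +1)
I_A²/I_B² = (15/1001)/(4/143) = 15/28

15/28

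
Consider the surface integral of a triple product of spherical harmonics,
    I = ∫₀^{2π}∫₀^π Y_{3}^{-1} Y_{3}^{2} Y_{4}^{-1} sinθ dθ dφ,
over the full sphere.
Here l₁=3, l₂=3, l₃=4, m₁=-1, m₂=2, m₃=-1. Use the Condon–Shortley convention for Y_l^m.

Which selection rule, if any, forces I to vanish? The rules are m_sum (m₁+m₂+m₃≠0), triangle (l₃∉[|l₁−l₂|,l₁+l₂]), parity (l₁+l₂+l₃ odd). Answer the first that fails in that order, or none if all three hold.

azimuthal sum: -1 + 2 − 1 = 0  ✓
0 ≤ 4 ≤ 6 (triangle on l)  ✓
L = 3 + 3 + 4 = 10 (even)  ✓

none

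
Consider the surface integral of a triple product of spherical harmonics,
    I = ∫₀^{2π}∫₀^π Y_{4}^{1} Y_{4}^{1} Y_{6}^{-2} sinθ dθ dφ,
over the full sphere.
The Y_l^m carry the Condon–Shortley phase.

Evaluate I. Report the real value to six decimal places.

0.145766

Rules hold: Σm=0, L=14 even, 0≤6≤8.
N = 9·9·13 = 1053
Δ = 2!·6!·6!/15! = 1/1261260
Racah Σ t=0..2: t=0:+1/4608 t=1:−1/1296 t=2:+1/4608 = -7/20736
⇒ 3j(4 4 6; 0 0 0)² = 20/1287, sgn -1
Racah Σ t=0..2: t=0:+1/8640 t=1:−1/2304 t=2:+1/8640 = -7/34560
⇒ 3j(4 4 6; 1 1 -2)² = 7/429, sgn -1
4πI² = N·(3j₀)²·(3jₘ)² = 420/1573
I = +1·√(0.267006/4π) = 0.14576570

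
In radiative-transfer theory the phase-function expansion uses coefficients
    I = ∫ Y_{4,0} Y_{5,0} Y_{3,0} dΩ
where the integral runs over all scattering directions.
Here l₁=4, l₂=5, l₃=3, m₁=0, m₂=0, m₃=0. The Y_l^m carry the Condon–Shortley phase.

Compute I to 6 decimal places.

m-sum 0 ✓  L=12 even ✓  1≤3≤9 ✓
Π(2lᵢ+1) = 9×11×7 = 693
triangle coeff Δ(4,5,3) = 1/180180
Σ_t [2,4]: t=2:+1/576 t=3:−1/144 t=4:+1/576 = -1/288
(3j)²=20/1001 [(4 5 3; 0 0 0)], sign=+1
(m-triple is (0,0,0) — same symbol as above.)
⇒ 4πI² = 3600/13013
I = (+1)√(3600/13013/(4π)) = 0.14837393

0.148374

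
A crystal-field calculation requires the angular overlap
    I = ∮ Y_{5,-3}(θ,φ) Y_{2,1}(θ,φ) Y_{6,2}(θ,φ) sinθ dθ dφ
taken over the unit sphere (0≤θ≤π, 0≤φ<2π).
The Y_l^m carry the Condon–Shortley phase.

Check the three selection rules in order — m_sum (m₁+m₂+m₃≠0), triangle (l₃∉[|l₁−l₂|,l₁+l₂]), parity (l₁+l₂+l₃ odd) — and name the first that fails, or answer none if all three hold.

azimuthal sum: -3 + 1 + 2 = 0  ✓
3 ≤ 6 ≤ 7 (triangle on l)  ✓
L = 5 + 2 + 6 = 13 (odd)  ✗

parity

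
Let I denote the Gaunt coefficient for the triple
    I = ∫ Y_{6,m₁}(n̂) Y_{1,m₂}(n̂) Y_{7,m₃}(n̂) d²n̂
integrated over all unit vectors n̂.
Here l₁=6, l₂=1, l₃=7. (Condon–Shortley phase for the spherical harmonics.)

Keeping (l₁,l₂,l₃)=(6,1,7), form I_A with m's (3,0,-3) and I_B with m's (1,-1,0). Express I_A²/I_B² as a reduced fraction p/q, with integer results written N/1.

Shared (l₁,l₂,l₃)=(6,1,7): N and (l;000)² cancel in I_A²/I_B².
A: Δ = 0!·12!·2!/15! = 1/1365; Racah Σ t=0..0: t=0:+1/2177280 = 1/2177280; ⇒ 3j(6 1 7; 3 0 -3)² = 8/273, sgn +1
B: Δ = 0!·12!·2!/15! = 1/1365; Racah Σ t=0..0: t=0:+1/1209600 = 1/1209600; ⇒ 3j(6 1 7; 1 -1 0)² = 1/65, sgn -1
I_A²/I_B² = (8/273)/(1/65) = 40/21

40/21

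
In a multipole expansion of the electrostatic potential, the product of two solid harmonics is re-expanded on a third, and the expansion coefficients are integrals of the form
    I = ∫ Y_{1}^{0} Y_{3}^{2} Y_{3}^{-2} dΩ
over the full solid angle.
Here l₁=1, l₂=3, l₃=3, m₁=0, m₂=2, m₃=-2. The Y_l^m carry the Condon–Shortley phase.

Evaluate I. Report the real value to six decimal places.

L=7 odd ⇒ parity kills the (l;000) factor ⇒ I = 0

0.000000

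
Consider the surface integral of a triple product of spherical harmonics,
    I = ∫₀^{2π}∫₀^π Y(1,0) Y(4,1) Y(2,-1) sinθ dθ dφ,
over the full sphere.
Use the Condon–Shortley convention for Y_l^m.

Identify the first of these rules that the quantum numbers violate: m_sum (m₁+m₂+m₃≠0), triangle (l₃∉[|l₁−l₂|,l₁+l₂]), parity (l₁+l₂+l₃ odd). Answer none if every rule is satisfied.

triangle

azimuthal sum: 0 + 1 − 1 = 0  ✓
3 ≤ 2 ≤ 5 (triangle on l)  ✗
L = 1 + 4 + 2 = 7 (odd)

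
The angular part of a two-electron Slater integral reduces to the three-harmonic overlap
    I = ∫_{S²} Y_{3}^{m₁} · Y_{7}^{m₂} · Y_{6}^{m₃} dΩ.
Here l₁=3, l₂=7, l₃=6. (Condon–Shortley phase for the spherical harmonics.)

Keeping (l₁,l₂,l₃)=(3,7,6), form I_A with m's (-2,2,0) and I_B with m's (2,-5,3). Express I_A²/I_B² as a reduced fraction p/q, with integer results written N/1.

672/1375

Same 3,7,6: normalisation and zero-m 3j drop out of the ratio.
A: Δ: 4! 2! 10! / 17! → 1/2042040; sum: t=3:−1/207360 t=4:+1/345600 = -1/518400; 3j²(3 7 6; -2 2 0) = Δ·Π!·Σ² = 12/2431  (sign -1)
B: Δ: 4! 2! 10! / 17! → 1/2042040; sum: t=0:+1/1935360 t=1:−1/4354560 = 1/3483648; 3j²(3 7 6; 2 -5 3) = Δ·Π!·Σ² = 125/12376  (sign -1)
I_A²/I_B² = (12/2431)/(125/12376) = 672/1375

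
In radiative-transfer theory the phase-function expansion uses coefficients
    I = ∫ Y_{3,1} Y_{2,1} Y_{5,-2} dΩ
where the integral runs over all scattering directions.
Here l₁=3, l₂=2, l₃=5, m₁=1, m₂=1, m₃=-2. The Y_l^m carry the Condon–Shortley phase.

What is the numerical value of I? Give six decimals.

0.245532

Rules hold: Σm=0, L=10 even, 1≤5≤5.
N = 7·5·11 = 385
Δ = 0!·6!·4!/11! = 1/2310
Racah Σ t=0..0: t=0:+1/144 = 1/144
⇒ 3j(3 2 5; 0 0 0)² = 10/231, sgn -1
Racah Σ t=0..0: t=0:+1/288 = 1/288
⇒ 3j(3 2 5; 1 1 -2)² = 1/22, sgn -1
4πI² = N·(3j₀)²·(3jₘ)² = 25/33
I = +1·√(0.757576/4π) = 0.24553200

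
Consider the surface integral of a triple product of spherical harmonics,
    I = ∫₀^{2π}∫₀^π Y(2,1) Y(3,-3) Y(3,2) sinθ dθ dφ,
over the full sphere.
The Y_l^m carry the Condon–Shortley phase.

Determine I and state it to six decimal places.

Rules hold: Σm=0, L=8 even, 1≤3≤5.
N = 5·7·7 = 245
Δ = 2!·2!·4!/9! = 1/3780
Racah Σ t=0..2: t=0:+1/24 t=1:−1/4 t=2:+1/24 = -1/6
⇒ 3j(2 3 3; 0 0 0)² = 4/105, sgn +1
Racah Σ t=0..0: t=0:+1/48 = 1/48
⇒ 3j(2 3 3; 1 -3 2)² = 5/84, sgn -1
4πI² = N·(3j₀)²·(3jₘ)² = 5/9
I = -1·√(0.555556/4π) = -0.21026104

-0.210261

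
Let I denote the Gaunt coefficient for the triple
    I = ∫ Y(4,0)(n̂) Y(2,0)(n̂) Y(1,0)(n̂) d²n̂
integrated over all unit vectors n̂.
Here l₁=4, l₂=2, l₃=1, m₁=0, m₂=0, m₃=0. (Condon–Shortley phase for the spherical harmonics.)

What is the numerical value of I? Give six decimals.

0.000000

triangle: need 2≤l₃≤6, have 1; I=0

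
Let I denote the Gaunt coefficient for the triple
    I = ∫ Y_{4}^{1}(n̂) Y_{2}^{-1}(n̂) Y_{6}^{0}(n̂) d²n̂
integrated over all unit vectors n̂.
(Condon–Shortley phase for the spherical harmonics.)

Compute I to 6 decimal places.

Rules hold: Σm=0, L=12 even, 2≤6≤6.
N = 9·5·13 = 585
Δ = 0!·8!·4!/13! = 1/6435
Racah Σ t=0..0: t=0:+1/2304 = 1/2304
⇒ 3j(4 2 6; 0 0 0)² = 5/143, sgn +1
Racah Σ t=0..0: t=0:+1/4320 = 1/4320
⇒ 3j(4 2 6; 1 -1 0)² = 8/429, sgn +1
4πI² = N·(3j₀)²·(3jₘ)² = 600/1573
I = +1·√(0.381437/4π) = 0.17422334

0.174223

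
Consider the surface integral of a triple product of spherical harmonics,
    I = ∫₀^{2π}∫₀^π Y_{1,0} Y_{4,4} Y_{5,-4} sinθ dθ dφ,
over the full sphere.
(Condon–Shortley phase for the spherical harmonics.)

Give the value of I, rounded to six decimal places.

Rules hold: Σm=0, L=10 even, 3≤5≤5.
N = 3·9·11 = 297
Δ = 0!·2!·8!/11! = 1/495
Racah Σ t=0..0: t=0:+1/576 = 1/576
⇒ 3j(1 4 5; 0 0 0)² = 5/99, sgn -1
Racah Σ t=0..0: t=0:+1/40320 = 1/40320
⇒ 3j(1 4 5; 0 4 -4)² = 1/55, sgn -1
4πI² = N·(3j₀)²·(3jₘ)² = 3/11
I = +1·√(0.272727/4π) = 0.14731920

0.147319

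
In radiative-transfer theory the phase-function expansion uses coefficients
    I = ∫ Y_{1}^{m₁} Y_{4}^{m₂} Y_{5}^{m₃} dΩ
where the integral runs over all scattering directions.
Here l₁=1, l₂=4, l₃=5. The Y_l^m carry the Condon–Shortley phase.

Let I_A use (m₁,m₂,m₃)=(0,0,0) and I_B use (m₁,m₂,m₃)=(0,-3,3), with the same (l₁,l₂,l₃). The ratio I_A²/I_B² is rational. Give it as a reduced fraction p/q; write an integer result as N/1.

25/16

Same 1,4,5: normalisation and zero-m 3j drop out of the ratio.
A: Δ: 0! 2! 8! / 11! → 1/495; sum: t=0:+1/576 = 1/576; 3j²(1 4 5; 0 0 0) = Δ·Π!·Σ² = 5/99  (sign -1)
B: Δ: 0! 2! 8! / 11! → 1/495; sum: t=0:+1/5040 = 1/5040; 3j²(1 4 5; 0 -3 3) = Δ·Π!·Σ² = 16/495  (sign +1)
I_A²/I_B² = (5/99)/(16/495) = 25/16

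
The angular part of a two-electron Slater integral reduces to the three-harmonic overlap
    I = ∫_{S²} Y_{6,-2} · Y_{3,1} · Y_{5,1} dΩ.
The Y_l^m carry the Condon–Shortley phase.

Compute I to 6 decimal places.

Rules hold: Σm=0, L=14 even, 3≤5≤9.
N = 13·7·11 = 1001
Δ = 4!·8!·2!/15! = 1/675675
Racah Σ t=1..3: t=1:−1/8640 t=2:+1/2304 t=3:−1/8640 = 7/34560
⇒ 3j(6 3 5; 0 0 0)² = 7/429, sgn -1
Racah Σ t=2..4: t=2:+1/11520 t=3:−1/4320 t=4:+1/27648 = -1/9216
⇒ 3j(6 3 5; -2 1 1)² = 2/143, sgn -1
4πI² = N·(3j₀)²·(3jₘ)² = 98/429
I = +1·√(0.228438/4π) = 0.13482780

0.134828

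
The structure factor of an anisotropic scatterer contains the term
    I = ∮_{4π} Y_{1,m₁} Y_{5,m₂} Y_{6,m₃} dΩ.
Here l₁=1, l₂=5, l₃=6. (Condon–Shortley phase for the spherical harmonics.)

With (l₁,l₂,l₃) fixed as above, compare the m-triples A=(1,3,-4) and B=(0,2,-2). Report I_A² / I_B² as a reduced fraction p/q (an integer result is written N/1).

45/32

Shared (l₁,l₂,l₃)=(1,5,6): N and (l;000)² cancel in I_A²/I_B².
A: Δ = 0!·2!·10!/13! = 1/858; Racah Σ t=0..0: t=0:+1/161280 = 1/161280; ⇒ 3j(1 5 6; 1 3 -4)² = 15/286, sgn +1
B: Δ = 0!·2!·10!/13! = 1/858; Racah Σ t=0..0: t=0:+1/30240 = 1/30240; ⇒ 3j(1 5 6; 0 2 -2)² = 16/429, sgn +1
I_A²/I_B² = (15/286)/(16/429) = 45/32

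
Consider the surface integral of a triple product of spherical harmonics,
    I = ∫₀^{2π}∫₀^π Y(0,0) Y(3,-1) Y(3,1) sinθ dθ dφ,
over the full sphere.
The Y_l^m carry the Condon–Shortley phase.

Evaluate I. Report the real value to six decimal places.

Rules hold: Σm=0, L=6 even, 3≤3≤3.
N = 1·7·7 = 49
Δ = 0!·0!·6!/7! = 1/7
Racah Σ t=0..0: t=0:+1/36 = 1/36
⇒ 3j(0 3 3; 0 0 0)² = 1/7, sgn -1
Racah Σ t=0..0: t=0:+1/48 = 1/48
⇒ 3j(0 3 3; 0 -1 1)² = 1/7, sgn +1
4πI² = N·(3j₀)²·(3jₘ)² = 1/1
I = -1·√(1/4π) = -0.28209479

-0.282095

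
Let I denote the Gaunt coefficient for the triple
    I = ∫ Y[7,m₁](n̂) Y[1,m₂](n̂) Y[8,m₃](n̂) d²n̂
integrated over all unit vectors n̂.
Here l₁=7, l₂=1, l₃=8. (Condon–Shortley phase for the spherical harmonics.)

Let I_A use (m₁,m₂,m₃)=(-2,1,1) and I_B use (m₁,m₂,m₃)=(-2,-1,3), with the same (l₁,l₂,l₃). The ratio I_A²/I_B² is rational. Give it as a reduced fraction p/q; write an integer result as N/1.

Shared (l₁,l₂,l₃)=(7,1,8): N and (l;000)² cancel in I_A²/I_B².
A: Δ = 0!·14!·2!/17! = 1/2040; Racah Σ t=0..0: t=0:+1/87091200 = 1/87091200; ⇒ 3j(7 1 8; -2 1 1)² = 7/680, sgn -1
B: Δ = 0!·14!·2!/17! = 1/2040; Racah Σ t=0..0: t=0:+1/87091200 = 1/87091200; ⇒ 3j(7 1 8; -2 -1 3)² = 11/408, sgn -1
I_A²/I_B² = (7/680)/(11/408) = 21/55

21/55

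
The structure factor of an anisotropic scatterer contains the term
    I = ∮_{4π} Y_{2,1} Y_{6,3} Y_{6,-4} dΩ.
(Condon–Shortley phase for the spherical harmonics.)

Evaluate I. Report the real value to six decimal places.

m-sum 0 ✓  L=14 even ✓  4≤6≤8 ✓
Π(2lᵢ+1) = 5×13×13 = 845
triangle coeff Δ(2,6,6) = 1/90090
Σ_t [0,2]: t=0:+1/69120 t=1:−1/14400 t=2:+1/69120 = -7/172800
(3j)²=14/715 [(2 6 6; 0 0 0)], sign=-1
Σ_t [0,1]: t=0:+1/725760 t=1:−1/161280 = -1/207360
(3j)²=7/286 [(2 6 6; 1 3 -4)], sign=-1
⇒ 4πI² = 49/121
I = (+1)√(49/121/(4π)) = 0.17951487

0.179515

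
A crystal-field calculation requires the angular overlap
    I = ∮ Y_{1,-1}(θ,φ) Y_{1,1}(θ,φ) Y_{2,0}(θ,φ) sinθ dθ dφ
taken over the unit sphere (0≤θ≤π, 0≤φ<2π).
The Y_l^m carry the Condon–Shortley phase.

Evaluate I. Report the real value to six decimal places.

m-sum 0 ✓  L=4 even ✓  0≤2≤2 ✓
Π(2lᵢ+1) = 3×3×5 = 45
triangle coeff Δ(1,1,2) = 1/30
Σ_t [0,0]: t=0:+1/1 = 1/1
(3j)²=2/15 [(1 1 2; 0 0 0)], sign=+1
Σ_t [0,0]: t=0:+1/4 = 1/4
(3j)²=1/30 [(1 1 2; -1 1 0)], sign=+1
⇒ 4πI² = 1/5
I = (+1)√(1/5/(4π)) = 0.12615663

0.126157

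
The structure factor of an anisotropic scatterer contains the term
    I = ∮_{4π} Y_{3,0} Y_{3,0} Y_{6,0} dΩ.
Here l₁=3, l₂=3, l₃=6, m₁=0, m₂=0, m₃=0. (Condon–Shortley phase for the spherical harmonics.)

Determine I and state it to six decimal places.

0.237088

Checks pass: Σm=0; 12 even; l₃=6∈[0,6].
(2·3+1)(2·3+1)(2·6+1) = 637
Δ: 0! 6! 6! / 13! → 1/12012
sum: t=0:+1/1296 = 1/1296
3j²(3 3 6; 0 0 0) = Δ·Π!·Σ² = 100/3003  (sign +1)
(m-triple is (0,0,0) — same symbol as above.)
combine: 4πI² = 637·100/3003·100/3003 = 10000/14157
take √, sign +1: I = 0.23708793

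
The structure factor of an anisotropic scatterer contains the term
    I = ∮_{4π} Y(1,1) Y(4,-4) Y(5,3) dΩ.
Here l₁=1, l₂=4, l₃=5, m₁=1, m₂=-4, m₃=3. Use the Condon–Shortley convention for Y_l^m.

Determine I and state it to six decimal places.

Checks pass: Σm=0; 10 even; l₃=5∈[3,5].
(2·1+1)(2·4+1)(2·5+1) = 297
Δ: 0! 2! 8! / 11! → 1/495
sum: t=0:+1/576 = 1/576
3j²(1 4 5; 0 0 0) = Δ·Π!·Σ² = 5/99  (sign -1)
sum: t=0:+1/80640 = 1/80640
3j²(1 4 5; 1 -4 3) = Δ·Π!·Σ² = 1/495  (sign +1)
combine: 4πI² = 297·5/99·1/495 = 1/33
take √, sign -1: I = -0.04910640

-0.049106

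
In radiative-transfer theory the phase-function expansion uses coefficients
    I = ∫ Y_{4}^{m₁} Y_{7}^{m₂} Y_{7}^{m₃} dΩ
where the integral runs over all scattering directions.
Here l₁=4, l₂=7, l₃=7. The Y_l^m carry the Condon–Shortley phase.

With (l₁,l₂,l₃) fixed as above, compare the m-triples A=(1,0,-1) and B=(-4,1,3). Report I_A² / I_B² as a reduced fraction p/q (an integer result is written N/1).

243/4900

l's match ⇒ only the (l;m) 3-j factors differ between A and B.
A: triangle coeff Δ(4,7,7) = 1/58198140; Σ_t [0,3]: t=0:+1/4354560 t=1:−1/414720 t=2:+1/345600 t=3:−1/2488320 = 1/3225600; (3j)²=81/92378 [(4 7 7; 1 0 -1)], sign=+1
B: triangle coeff Δ(4,7,7) = 1/58198140; Σ_t [4,4]: t=4:+1/9953280 = 1/9953280; (3j)²=2450/138567 [(4 7 7; -4 1 3)], sign=+1
I_A²/I_B² = (81/92378)/(2450/138567) = 243/4900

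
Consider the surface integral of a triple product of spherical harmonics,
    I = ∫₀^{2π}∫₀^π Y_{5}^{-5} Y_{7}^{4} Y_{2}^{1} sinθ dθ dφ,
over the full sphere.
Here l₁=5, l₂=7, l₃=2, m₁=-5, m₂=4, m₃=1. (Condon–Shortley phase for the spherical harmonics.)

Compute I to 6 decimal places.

0.037585

Checks pass: Σm=0; 14 even; l₃=2∈[2,12].
(2·5+1)(2·7+1)(2·2+1) = 825
Δ: 10! 0! 4! / 15! → 1/15015
sum: t=5:−1/57600 = -1/57600
3j²(5 7 2; 0 0 0) = Δ·Π!·Σ² = 21/715  (sign -1)
sum: t=10:+1/21772800 = 1/21772800
3j²(5 7 2; -5 4 1) = Δ·Π!·Σ² = 1/1365  (sign -1)
combine: 4πI² = 825·21/715·1/1365 = 3/169
take √, sign +1: I = 0.03758481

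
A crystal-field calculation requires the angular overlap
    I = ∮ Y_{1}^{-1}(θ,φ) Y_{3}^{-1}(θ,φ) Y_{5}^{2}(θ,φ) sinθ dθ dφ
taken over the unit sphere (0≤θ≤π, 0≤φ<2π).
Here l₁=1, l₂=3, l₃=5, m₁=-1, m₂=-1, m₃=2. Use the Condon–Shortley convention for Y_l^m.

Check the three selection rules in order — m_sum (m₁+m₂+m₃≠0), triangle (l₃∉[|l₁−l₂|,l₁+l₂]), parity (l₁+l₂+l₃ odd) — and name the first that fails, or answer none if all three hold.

triangle

Σmᵢ = 0  ✓
l₃∈[|l₁−l₂|,l₁+l₂]=[2,4], have l₃=5  ✗
Σlᵢ = 9 ⇒ odd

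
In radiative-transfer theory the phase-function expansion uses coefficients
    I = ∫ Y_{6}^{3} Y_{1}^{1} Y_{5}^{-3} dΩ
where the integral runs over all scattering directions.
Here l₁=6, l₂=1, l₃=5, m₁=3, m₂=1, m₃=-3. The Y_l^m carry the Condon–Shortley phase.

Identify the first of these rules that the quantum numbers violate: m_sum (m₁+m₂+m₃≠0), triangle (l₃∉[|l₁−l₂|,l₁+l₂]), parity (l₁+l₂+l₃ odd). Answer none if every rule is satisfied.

m₁+m₂+m₃ = 3 + 1 − 3 = 1  ✗
triangle: |6−1|=5 ≤ l₃=5 ≤ 6+1=7
parity: l₁+l₂+l₃ = 12 is even

m_sum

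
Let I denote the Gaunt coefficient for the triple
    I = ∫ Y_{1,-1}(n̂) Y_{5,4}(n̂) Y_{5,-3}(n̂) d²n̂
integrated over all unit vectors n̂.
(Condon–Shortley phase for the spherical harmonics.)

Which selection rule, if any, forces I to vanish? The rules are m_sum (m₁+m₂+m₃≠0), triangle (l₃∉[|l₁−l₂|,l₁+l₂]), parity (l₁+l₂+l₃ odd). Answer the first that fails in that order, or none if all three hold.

m₁+m₂+m₃ = -1 + 4 − 3 = 0  ✓
triangle: |1−5|=4 ≤ l₃=5 ≤ 1+5=6  ✓
parity: l₁+l₂+l₃ = 11 is odd  ✗

parity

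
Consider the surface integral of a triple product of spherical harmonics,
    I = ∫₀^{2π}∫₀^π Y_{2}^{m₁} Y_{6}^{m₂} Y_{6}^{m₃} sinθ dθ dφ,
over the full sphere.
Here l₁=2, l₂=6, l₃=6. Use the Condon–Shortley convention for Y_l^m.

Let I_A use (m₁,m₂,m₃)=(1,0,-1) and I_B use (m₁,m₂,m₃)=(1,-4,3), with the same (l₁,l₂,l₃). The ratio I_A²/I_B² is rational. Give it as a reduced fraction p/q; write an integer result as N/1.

1/35

l's match ⇒ only the (l;m) 3-j factors differ between A and B.
A: triangle coeff Δ(2,6,6) = 1/90090; Σ_t [0,1]: t=0:+1/34560 t=1:−1/28800 = -1/172800; (3j)²=1/1430 [(2 6 6; 1 0 -1)], sign=+1
B: triangle coeff Δ(2,6,6) = 1/90090; Σ_t [0,1]: t=0:+1/161280 t=1:−1/725760 = 1/207360; (3j)²=7/286 [(2 6 6; 1 -4 3)], sign=-1
I_A²/I_B² = (1/1430)/(7/286) = 1/35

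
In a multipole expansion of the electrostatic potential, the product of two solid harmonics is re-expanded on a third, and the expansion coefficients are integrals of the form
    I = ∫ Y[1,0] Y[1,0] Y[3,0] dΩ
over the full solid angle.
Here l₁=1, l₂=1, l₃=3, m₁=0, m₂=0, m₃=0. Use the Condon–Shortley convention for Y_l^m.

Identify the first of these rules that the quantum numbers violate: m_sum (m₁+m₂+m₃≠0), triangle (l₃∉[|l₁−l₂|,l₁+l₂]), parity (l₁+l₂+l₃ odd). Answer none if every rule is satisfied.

triangle

azimuthal sum: 0 + 0 + 0 = 0  ✓
0 ≤ 3 ≤ 2 (triangle on l)  ✗
L = 1 + 1 + 3 = 5 (odd)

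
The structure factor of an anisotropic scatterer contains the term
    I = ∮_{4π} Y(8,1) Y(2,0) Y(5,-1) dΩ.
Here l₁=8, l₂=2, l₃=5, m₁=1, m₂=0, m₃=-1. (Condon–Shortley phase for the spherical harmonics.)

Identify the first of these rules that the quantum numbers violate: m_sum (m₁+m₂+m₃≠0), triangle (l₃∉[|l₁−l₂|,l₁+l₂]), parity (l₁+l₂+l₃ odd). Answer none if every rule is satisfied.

azimuthal sum: 1 + 0 − 1 = 0  ✓
6 ≤ 5 ≤ 10 (triangle on l)  ✗
L = 8 + 2 + 5 = 15 (odd)

triangle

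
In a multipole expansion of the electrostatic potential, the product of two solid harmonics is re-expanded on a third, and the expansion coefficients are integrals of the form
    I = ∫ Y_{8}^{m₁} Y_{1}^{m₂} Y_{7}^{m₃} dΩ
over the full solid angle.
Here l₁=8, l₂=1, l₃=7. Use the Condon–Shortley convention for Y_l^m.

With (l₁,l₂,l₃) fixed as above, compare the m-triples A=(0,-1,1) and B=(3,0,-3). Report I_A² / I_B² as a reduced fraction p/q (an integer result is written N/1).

Shared (l₁,l₂,l₃)=(8,1,7): N and (l;000)² cancel in I_A²/I_B².
A: Δ = 2!·14!·0!/17! = 1/2040; Racah Σ t=0..0: t=0:+1/58060800 = 1/58060800; ⇒ 3j(8 1 7; 0 -1 1)² = 7/510, sgn +1
B: Δ = 2!·14!·0!/17! = 1/2040; Racah Σ t=1..1: t=1:−1/87091200 = -1/87091200; ⇒ 3j(8 1 7; 3 0 -3)² = 11/408, sgn -1
I_A²/I_B² = (7/510)/(11/408) = 28/55

28/55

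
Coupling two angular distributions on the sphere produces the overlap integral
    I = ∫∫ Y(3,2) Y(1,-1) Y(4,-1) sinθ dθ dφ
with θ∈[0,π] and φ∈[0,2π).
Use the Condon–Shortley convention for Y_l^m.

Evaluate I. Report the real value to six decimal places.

Checks pass: Σm=0; 8 even; l₃=4∈[2,4].
(2·3+1)(2·1+1)(2·4+1) = 189
Δ: 0! 6! 2! / 9! → 1/252
sum: t=0:+1/36 = 1/36
3j²(3 1 4; 0 0 0) = Δ·Π!·Σ² = 4/63  (sign +1)
sum: t=0:+1/240 = 1/240
3j²(3 1 4; 2 -1 -1) = Δ·Π!·Σ² = 1/84  (sign -1)
combine: 4πI² = 189·4/63·1/84 = 1/7
take √, sign -1: I = -0.10662181

-0.106622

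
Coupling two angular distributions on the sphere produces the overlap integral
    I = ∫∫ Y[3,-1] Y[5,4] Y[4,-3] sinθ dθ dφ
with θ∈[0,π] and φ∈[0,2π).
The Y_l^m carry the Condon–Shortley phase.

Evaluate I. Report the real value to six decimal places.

m-sum 0 ✓  L=12 even ✓  2≤4≤8 ✓
Π(2lᵢ+1) = 7×11×9 = 693
triangle coeff Δ(3,5,4) = 1/180180
Σ_t [1,3]: t=1:−1/576 t=2:+1/144 t=3:−1/576 = 1/288
(3j)²=20/1001 [(3 5 4; 0 0 0)], sign=+1
Σ_t [3,4]: t=3:−1/4320 t=4:+1/5760 = -1/17280
(3j)²=7/4290 [(3 5 4; -1 4 -3)], sign=+1
⇒ 4πI² = 42/1859
I = (+1)√(42/1859/(4π)) = 0.04240138

0.042401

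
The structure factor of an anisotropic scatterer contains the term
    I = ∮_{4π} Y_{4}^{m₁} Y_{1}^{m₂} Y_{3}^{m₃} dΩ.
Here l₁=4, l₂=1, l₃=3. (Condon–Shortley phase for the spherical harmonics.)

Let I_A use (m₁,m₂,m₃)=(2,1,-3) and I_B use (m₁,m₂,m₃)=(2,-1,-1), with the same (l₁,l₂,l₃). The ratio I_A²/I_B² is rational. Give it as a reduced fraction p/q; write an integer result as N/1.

l's match ⇒ only the (l;m) 3-j factors differ between A and B.
A: triangle coeff Δ(4,1,3) = 1/252; Σ_t [2,2]: t=2:+1/1440 = 1/1440; (3j)²=1/252 [(4 1 3; 2 1 -3)], sign=+1
B: triangle coeff Δ(4,1,3) = 1/252; Σ_t [0,0]: t=0:+1/96 = 1/96; (3j)²=5/84 [(4 1 3; 2 -1 -1)], sign=+1
I_A²/I_B² = (1/252)/(5/84) = 1/15

1/15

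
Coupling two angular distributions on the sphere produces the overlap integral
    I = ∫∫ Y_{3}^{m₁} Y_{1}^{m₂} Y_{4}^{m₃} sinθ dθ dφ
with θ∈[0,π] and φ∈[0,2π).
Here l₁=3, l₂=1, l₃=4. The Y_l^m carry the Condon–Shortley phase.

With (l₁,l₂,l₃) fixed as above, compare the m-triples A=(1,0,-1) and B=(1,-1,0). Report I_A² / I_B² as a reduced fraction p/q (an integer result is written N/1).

5/2

Shared (l₁,l₂,l₃)=(3,1,4): N and (l;000)² cancel in I_A²/I_B².
A: Δ = 0!·6!·2!/9! = 1/252; Racah Σ t=0..0: t=0:+1/48 = 1/48; ⇒ 3j(3 1 4; 1 0 -1)² = 5/84, sgn -1
B: Δ = 0!·6!·2!/9! = 1/252; Racah Σ t=0..0: t=0:+1/96 = 1/96; ⇒ 3j(3 1 4; 1 -1 0)² = 1/42, sgn +1
I_A²/I_B² = (5/84)/(1/42) = 5/2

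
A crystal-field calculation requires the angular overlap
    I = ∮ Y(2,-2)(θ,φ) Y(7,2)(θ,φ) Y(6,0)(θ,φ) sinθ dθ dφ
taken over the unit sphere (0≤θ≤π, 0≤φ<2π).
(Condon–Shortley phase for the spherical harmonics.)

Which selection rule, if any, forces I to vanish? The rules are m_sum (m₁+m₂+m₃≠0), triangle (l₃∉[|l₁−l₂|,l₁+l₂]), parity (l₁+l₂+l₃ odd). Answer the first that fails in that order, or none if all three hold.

Σmᵢ = 0  ✓
l₃∈[|l₁−l₂|,l₁+l₂]=[5,9], have l₃=6  ✓
Σlᵢ = 15 ⇒ odd  ✗

parity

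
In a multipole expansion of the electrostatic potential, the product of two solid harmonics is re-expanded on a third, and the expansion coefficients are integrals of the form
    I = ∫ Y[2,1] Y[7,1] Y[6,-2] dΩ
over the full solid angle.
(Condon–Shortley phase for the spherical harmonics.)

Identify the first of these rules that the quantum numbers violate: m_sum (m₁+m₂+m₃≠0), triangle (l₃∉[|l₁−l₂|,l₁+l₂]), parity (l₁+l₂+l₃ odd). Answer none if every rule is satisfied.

azimuthal sum: 1 + 1 − 2 = 0  ✓
5 ≤ 6 ≤ 9 (triangle on l)  ✓
L = 2 + 7 + 6 = 15 (odd)  ✗

parity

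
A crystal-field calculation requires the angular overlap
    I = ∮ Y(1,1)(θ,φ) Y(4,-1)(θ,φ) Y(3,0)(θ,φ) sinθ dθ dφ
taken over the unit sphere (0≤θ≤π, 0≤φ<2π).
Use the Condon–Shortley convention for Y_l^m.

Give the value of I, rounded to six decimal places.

Rules hold: Σm=0, L=8 even, 3≤3≤5.
N = 3·9·7 = 189
Δ = 2!·0!·6!/9! = 1/252
Racah Σ t=1..1: t=1:−1/36 = -1/36
⇒ 3j(1 4 3; 0 0 0)² = 4/63, sgn +1
Racah Σ t=0..0: t=0:+1/72 = 1/72
⇒ 3j(1 4 3; 1 -1 0)² = 5/126, sgn -1
4πI² = N·(3j₀)²·(3jₘ)² = 10/21
I = -1·√(0.47619/4π) = -0.19466390

-0.194664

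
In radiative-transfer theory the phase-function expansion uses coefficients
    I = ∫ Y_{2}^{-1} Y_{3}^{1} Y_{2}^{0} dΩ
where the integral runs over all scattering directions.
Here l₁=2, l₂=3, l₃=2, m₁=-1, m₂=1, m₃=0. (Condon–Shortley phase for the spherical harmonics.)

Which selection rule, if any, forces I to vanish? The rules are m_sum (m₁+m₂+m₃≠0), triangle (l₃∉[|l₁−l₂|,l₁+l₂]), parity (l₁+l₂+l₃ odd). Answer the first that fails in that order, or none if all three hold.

m₁+m₂+m₃ = -1 + 1 + 0 = 0  ✓
triangle: |2−3|=1 ≤ l₃=2 ≤ 2+3=5  ✓
parity: l₁+l₂+l₃ = 7 is odd  ✗

parity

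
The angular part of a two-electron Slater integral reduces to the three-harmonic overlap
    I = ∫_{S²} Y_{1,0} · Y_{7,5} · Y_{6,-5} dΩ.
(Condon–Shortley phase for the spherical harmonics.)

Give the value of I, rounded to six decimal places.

-0.171413

Checks pass: Σm=0; 14 even; l₃=6∈[6,8].
(2·1+1)(2·7+1)(2·6+1) = 585
Δ: 2! 0! 12! / 15! → 1/1365
sum: t=1:−1/518400 = -1/518400
3j²(1 7 6; 0 0 0) = Δ·Π!·Σ² = 7/195  (sign -1)
sum: t=1:−1/39916800 = -1/39916800
3j²(1 7 6; 0 5 -5) = Δ·Π!·Σ² = 8/455  (sign +1)
combine: 4πI² = 585·7/195·8/455 = 24/65
take √, sign -1: I = -0.17141310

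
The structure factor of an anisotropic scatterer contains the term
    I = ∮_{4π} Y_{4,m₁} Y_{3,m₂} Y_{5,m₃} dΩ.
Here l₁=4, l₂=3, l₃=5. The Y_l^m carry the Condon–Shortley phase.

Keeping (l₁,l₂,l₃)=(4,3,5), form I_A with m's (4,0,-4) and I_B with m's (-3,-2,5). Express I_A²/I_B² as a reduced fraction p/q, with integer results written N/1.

Shared (l₁,l₂,l₃)=(4,3,5): N and (l;000)² cancel in I_A²/I_B².
A: Δ = 2!·6!·4!/13! = 1/180180; Racah Σ t=0..0: t=0:+1/8640 = 1/8640; ⇒ 3j(4 3 5; 4 0 -4)² = 28/715, sgn -1
B: Δ = 2!·6!·4!/13! = 1/180180; Racah Σ t=1..1: t=1:−1/17280 = -1/17280; ⇒ 3j(4 3 5; -3 -2 5)² = 35/858, sgn -1
I_A²/I_B² = (28/715)/(35/858) = 24/25

24/25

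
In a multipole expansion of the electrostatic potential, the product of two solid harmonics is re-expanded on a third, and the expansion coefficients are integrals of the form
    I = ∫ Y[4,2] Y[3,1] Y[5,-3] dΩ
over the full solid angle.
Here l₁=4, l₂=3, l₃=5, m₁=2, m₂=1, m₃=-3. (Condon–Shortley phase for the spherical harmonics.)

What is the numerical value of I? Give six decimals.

-0.144236

m-sum 0 ✓  L=12 even ✓  1≤5≤7 ✓
Π(2lᵢ+1) = 9×7×11 = 693
triangle coeff Δ(4,3,5) = 1/180180
Σ_t [0,2]: t=0:+1/576 t=1:−1/144 t=2:+1/576 = -1/288
(3j)²=20/1001 [(4 3 5; 0 0 0)], sign=+1
Σ_t [0,2]: t=0:+1/2304 t=1:−1/720 t=2:+1/5760 = -1/1280
(3j)²=27/1430 [(4 3 5; 2 1 -3)], sign=-1
⇒ 4πI² = 486/1859
I = (-1)√(486/1859/(4π)) = -0.14423595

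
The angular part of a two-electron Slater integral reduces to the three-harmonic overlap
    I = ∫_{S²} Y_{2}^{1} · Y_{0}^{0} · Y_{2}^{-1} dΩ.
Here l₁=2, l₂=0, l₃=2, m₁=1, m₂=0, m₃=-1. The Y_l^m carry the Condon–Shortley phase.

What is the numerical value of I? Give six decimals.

-0.282095

Checks pass: Σm=0; 4 even; l₃=2∈[2,2].
(2·2+1)(2·0+1)(2·2+1) = 25
Δ: 0! 4! 0! / 5! → 1/5
sum: t=0:+1/4 = 1/4
3j²(2 0 2; 0 0 0) = Δ·Π!·Σ² = 1/5  (sign +1)
sum: t=0:+1/6 = 1/6
3j²(2 0 2; 1 0 -1) = Δ·Π!·Σ² = 1/5  (sign -1)
combine: 4πI² = 25·1/5·1/5 = 1/1
take √, sign -1: I = -0.28209479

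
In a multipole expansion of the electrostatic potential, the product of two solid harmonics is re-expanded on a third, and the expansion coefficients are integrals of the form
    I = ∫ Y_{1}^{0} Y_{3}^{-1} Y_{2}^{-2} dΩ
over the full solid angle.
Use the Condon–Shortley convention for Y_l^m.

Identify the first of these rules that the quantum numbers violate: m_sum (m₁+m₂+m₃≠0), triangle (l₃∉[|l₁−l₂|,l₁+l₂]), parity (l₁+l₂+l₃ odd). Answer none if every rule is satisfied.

m_sum

azimuthal sum: 0 − 1 − 2 = -3  ✗
2 ≤ 2 ≤ 4 (triangle on l)
L = 1 + 3 + 2 = 6 (even)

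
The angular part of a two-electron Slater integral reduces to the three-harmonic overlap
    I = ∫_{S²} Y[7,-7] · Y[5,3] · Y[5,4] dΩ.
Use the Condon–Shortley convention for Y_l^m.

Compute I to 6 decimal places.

l₁+l₂+l₃=17 is odd: 3j(l;000)=0 ⇒ I=0

0.000000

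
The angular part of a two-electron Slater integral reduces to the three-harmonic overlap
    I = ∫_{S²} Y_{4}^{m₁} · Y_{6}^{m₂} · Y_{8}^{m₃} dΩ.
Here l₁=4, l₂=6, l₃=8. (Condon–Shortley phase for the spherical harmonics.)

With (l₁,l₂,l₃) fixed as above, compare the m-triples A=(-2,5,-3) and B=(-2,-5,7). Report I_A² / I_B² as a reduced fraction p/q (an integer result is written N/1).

Same 4,6,8: normalisation and zero-m 3j drop out of the ratio.
A: Δ: 2! 6! 10! / 19! → 1/23279256; sum: t=1:−1/435456000 t=2:+1/34836480 = 23/870912000; 3j²(4 6 8; -2 5 -3) = Δ·Π!·Σ² = 5819/705432  (sign -1)
B: Δ: 2! 6! 10! / 19! → 1/23279256; sum: t=0:+1/522547200 t=1:−1/435456000 = -1/2612736000; 3j²(4 6 8; -2 -5 7) = Δ·Π!·Σ² = 11/23256  (sign +1)
I_A²/I_B² = (5819/705432)/(11/23256) = 1587/91

1587/91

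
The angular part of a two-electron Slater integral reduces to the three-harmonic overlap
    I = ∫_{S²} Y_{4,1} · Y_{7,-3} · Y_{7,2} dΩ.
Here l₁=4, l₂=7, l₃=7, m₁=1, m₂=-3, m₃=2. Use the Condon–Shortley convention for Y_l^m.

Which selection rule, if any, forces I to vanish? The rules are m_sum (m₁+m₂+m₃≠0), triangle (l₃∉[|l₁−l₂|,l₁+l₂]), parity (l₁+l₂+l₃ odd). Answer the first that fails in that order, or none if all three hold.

none

azimuthal sum: 1 − 3 + 2 = 0  ✓
3 ≤ 7 ≤ 11 (triangle on l)  ✓
L = 4 + 7 + 7 = 18 (even)  ✓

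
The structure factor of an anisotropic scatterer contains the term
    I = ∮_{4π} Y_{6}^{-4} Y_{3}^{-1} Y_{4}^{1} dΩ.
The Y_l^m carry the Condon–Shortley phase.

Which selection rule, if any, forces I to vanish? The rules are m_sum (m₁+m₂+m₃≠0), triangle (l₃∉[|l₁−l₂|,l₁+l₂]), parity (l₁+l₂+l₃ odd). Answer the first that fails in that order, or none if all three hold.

azimuthal sum: -4 − 1 + 1 = -4  ✗
3 ≤ 4 ≤ 9 (triangle on l)
L = 6 + 3 + 4 = 13 (odd)

m_sum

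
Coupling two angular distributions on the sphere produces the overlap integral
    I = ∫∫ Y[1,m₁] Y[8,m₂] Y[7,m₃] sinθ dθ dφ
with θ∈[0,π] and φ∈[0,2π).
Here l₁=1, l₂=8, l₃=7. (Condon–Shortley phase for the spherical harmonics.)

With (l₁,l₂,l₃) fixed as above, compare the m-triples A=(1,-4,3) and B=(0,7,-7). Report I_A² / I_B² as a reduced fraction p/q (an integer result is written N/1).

22/5

Same 1,8,7: normalisation and zero-m 3j drop out of the ratio.
A: Δ: 2! 0! 14! / 17! → 1/2040; sum: t=0:+1/174182400 = 1/174182400; 3j²(1 8 7; 1 -4 3) = Δ·Π!·Σ² = 11/340  (sign +1)
B: Δ: 2! 0! 14! / 17! → 1/2040; sum: t=1:−1/87178291200 = -1/87178291200; 3j²(1 8 7; 0 7 -7) = Δ·Π!·Σ² = 1/136  (sign -1)
I_A²/I_B² = (11/340)/(1/136) = 22/5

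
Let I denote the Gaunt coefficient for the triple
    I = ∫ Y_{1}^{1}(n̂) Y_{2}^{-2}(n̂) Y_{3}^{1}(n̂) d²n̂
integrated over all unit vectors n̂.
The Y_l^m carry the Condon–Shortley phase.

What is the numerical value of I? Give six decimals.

Rules hold: Σm=0, L=6 even, 1≤3≤3.
N = 3·5·7 = 105
Δ = 0!·2!·4!/7! = 1/105
Racah Σ t=0..0: t=0:+1/4 = 1/4
⇒ 3j(1 2 3; 0 0 0)² = 3/35, sgn -1
Racah Σ t=0..0: t=0:+1/48 = 1/48
⇒ 3j(1 2 3; 1 -2 1)² = 1/105, sgn +1
4πI² = N·(3j₀)²·(3jₘ)² = 3/35
I = -1·√(0.0857143/4π) = -0.08258890

-0.082589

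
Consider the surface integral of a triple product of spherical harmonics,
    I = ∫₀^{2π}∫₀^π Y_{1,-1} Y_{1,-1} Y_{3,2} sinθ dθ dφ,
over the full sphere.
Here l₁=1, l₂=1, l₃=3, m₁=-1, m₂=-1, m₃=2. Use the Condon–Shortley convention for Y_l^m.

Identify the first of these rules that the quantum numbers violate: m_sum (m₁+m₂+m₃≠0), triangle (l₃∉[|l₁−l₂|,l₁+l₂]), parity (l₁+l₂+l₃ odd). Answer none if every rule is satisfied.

triangle

azimuthal sum: -1 − 1 + 2 = 0  ✓
0 ≤ 3 ≤ 2 (triangle on l)  ✗
L = 1 + 1 + 3 = 5 (odd)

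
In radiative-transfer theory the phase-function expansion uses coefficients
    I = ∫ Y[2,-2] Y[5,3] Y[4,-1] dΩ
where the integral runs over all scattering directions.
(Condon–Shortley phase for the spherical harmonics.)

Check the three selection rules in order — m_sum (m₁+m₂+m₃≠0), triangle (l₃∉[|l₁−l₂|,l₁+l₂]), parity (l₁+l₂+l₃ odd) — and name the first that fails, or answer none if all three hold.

m₁+m₂+m₃ = -2 + 3 − 1 = 0  ✓
triangle: |2−5|=3 ≤ l₃=4 ≤ 2+5=7  ✓
parity: l₁+l₂+l₃ = 11 is odd  ✗

parity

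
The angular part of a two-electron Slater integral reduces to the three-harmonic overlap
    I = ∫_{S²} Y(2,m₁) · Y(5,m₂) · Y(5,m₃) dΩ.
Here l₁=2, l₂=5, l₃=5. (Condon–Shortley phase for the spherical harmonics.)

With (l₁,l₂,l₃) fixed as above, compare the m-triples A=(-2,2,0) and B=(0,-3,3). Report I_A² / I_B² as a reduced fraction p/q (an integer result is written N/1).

140/1

l's match ⇒ only the (l;m) 3-j factors differ between A and B.
A: triangle coeff Δ(2,5,5) = 1/38610; Σ_t [2,2]: t=2:+1/2880 = 1/2880; (3j)²=14/429 [(2 5 5; -2 2 0)], sign=-1
B: triangle coeff Δ(2,5,5) = 1/38610; Σ_t [0,2]: t=0:+1/5760 t=1:−1/5040 t=2:+1/161280 = -1/53760; (3j)²=1/4290 [(2 5 5; 0 -3 3)], sign=-1
I_A²/I_B² = (14/429)/(1/4290) = 140/1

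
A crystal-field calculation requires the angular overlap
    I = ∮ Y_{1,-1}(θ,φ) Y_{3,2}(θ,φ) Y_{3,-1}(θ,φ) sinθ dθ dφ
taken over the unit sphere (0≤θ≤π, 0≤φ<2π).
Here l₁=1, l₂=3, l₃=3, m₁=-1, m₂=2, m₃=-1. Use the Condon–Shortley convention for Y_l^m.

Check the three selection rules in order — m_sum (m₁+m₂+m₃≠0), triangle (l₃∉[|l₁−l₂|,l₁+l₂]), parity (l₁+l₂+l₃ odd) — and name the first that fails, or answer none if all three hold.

parity

azimuthal sum: -1 + 2 − 1 = 0  ✓
2 ≤ 3 ≤ 4 (triangle on l)  ✓
L = 1 + 3 + 3 = 7 (odd)  ✗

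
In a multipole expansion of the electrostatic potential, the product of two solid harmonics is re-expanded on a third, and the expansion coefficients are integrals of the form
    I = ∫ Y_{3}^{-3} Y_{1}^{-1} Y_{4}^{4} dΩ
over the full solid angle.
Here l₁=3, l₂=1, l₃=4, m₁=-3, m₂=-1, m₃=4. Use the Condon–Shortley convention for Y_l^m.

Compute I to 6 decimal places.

Rules hold: Σm=0, L=8 even, 2≤4≤4.
N = 7·3·9 = 189
Δ = 0!·6!·2!/9! = 1/252
Racah Σ t=0..0: t=0:+1/36 = 1/36
⇒ 3j(3 1 4; 0 0 0)² = 4/63, sgn +1
Racah Σ t=0..0: t=0:+1/1440 = 1/1440
⇒ 3j(3 1 4; -3 -1 4)² = 1/9, sgn +1
4πI² = N·(3j₀)²·(3jₘ)² = 4/3
I = +1·√(1.33333/4π) = 0.32573501

0.325735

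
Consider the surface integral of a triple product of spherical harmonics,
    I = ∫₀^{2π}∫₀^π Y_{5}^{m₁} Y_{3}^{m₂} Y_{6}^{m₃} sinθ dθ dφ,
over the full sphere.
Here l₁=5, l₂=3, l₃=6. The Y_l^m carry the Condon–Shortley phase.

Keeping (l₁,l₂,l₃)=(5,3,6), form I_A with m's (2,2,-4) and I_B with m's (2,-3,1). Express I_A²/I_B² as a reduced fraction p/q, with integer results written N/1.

18/49

l's match ⇒ only the (l;m) 3-j factors differ between A and B.
A: triangle coeff Δ(5,3,6) = 1/675675; Σ_t [1,2]: t=1:−1/34560 t=2:+1/60480 = -1/80640; (3j)²=6/1001 [(5 3 6; 2 2 -4)], sign=-1
B: triangle coeff Δ(5,3,6) = 1/675675; Σ_t [0,0]: t=0:+1/34560 = 1/34560; (3j)²=7/429 [(5 3 6; 2 -3 1)], sign=-1
I_A²/I_B² = (6/1001)/(7/429) = 18/49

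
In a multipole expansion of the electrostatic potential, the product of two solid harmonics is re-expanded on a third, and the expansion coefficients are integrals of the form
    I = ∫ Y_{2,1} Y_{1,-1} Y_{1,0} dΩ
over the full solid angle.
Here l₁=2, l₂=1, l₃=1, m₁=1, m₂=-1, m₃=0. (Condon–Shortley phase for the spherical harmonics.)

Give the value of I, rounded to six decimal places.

m-sum 0 ✓  L=4 even ✓  1≤1≤3 ✓
Π(2lᵢ+1) = 5×3×3 = 45
triangle coeff Δ(2,1,1) = 1/30
Σ_t [1,1]: t=1:−1/1 = -1/1
(3j)²=2/15 [(2 1 1; 0 0 0)], sign=+1
Σ_t [0,0]: t=0:+1/2 = 1/2
(3j)²=1/10 [(2 1 1; 1 -1 0)], sign=-1
⇒ 4πI² = 3/5
I = (-1)√(3/5/(4π)) = -0.21850969

-0.218510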